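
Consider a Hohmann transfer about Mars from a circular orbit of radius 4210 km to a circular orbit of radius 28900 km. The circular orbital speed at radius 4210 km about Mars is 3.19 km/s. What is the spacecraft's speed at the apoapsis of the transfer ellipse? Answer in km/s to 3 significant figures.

From the circular-orbit relation v² = μ/r at r = 4210 km: μ = v²r = (3.19)² × 4210 = 42841.4 km³/s².
The Hohmann ellipse has a_t = (r₁ + r₂)/2 = 16555 km.
The apoapsis of the transfer ellipse is at r = 28900 km.
Applying v² = μ(2/r − 1/a_t): v = 0.6140 km/s.

v = 0.614 km/s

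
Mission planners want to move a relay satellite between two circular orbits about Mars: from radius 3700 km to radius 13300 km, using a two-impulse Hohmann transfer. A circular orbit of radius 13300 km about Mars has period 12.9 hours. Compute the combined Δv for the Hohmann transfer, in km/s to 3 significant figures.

Δv = 1.47 km/s

From Kepler's third law T² = 4π²r³/μ at r = 13300 km, T = 12.9 hours = 12.9 × 3600 s = 46440 s: μ = 4π²r³/T² = 43065.6 km³/s².
Semi-major axis of the transfer orbit: a_t = (3700 + 13300)/2 = 8500 km.
At r₁ the circular-orbit speed is v₁ = √(μ/r₁) = 3.41165 km/s.
On the transfer ellipse at r₁, vis-viva gives v_p = √[μ(2/r₁ − 1/a_t)] = 4.26757 km/s.
First burn Δv₁ = |v_p − v₁| = 0.8559 km/s.
Circular speed at r₂: v₂ = √(μ/r₂) = 1.7994 km/s.
Transfer-orbit speed at r₂: v_a = √[μ(2/r₂ − 1/a_t)] = 1.1872 km/s.
Second burn Δv₂ = |v₂ − v_a| = 0.6122 km/s.
Total Δv = Δv₁ + Δv₂ = 1.468 km/s.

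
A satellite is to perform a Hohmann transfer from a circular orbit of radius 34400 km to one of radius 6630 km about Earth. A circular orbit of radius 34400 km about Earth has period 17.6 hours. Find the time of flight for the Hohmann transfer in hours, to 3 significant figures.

From Kepler's third law T² = 4π²r³/μ at r = 34400 km, T = 17.6 hours = 17.6 × 3600 s = 63360 s: μ = 4π²r³/T² = 4.00318×10^5 km³/s².
Transfer-ellipse semi-major axis a_t = (r₁ + r₂)/2 = (34400 + 6630)/2 = 20515 km.
Transfer time t = π√(a_t³/μ) = π√((20515)³ / 4.00318×10^5) = 14590 s.
Converting: 14590 s ÷ 3600 s/hour = 4.05 hours.

t = 4.05 hours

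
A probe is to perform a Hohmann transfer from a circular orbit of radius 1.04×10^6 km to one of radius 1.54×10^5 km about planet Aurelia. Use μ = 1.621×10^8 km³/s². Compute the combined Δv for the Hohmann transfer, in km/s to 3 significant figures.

Δv = 16.5 km/s

Semi-major axis of the transfer orbit: a_t = (1.040×10^6 + 1.540×10^5)/2 = 5.970×10^5 km.
Circular speed at r₁: v₁ = √(μ/r₁) = √(1.621×10^8/1.040×10^6) = 12.485 km/s.
Transfer-orbit speed at r₁ (vis-viva): v_a = √[μ(2/r₁ − 1/a_t)] = 6.3409 km/s.
First burn Δv₁ = |v_a − v₁| = 6.144 km/s.
Circular speed at r₂: v₂ = √(μ/r₂) = 32.44 km/s.
Transfer-orbit speed at r₂: v_p = √[μ(2/r₂ − 1/a_t)] = 42.82 km/s.
Second burn Δv₂ = |v₂ − v_p| = 10.38 km/s.
Δv = Δv₁ + Δv₂ = 6.144 + 10.38 = 16.52 km/s.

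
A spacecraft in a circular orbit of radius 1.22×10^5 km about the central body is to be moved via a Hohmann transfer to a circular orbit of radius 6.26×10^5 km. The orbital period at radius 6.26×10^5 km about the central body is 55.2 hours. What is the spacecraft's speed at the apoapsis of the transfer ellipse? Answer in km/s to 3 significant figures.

v = 11.3 km/s

From Kepler's third law T² = 4π²r³/μ at r = 6.26×10^5 km, T = 55.2 hours = 55.2 × 3600 s = 1.9872×10^5 s: μ = 4π²r³/T² = 2.45245×10^8 km³/s².
Transfer-ellipse semi-major axis a_t = (r₁ + r₂)/2 = (1.220×10^5 + 6.260×10^5)/2 = 3.740×10^5 km.
The apoapsis of the transfer ellipse is at r = 6.260×10^5 km.
Vis-viva: v = √[μ(2/r − 1/a_t)] = √[2.45245×10^8 × (2/6.260×10^5 − 1/3.740×10^5)] = 11.30 km/s.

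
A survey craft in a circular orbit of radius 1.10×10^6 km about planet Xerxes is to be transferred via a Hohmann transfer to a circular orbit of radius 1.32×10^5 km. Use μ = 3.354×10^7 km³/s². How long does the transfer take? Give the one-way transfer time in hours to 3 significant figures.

The Hohmann ellipse has a_t = (r₁ + r₂)/2 = 6.160×10^5 km.
Half the transfer-orbit period gives t = π√(a_t³/μ) = 2.623×10^5 s.
Converting: 2.623×10^5 s ÷ 3600 s/hour = 72.9 hours.

t = 72.9 hours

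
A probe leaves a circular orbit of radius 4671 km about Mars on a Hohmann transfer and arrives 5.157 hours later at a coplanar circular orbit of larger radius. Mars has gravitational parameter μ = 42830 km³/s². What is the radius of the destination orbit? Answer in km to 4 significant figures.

r₂ = 18200 km

Transfer time t = 5.157 hours = 18565.2 s, and t = π√(a_t³/μ).
So a_t = (μ t²/π²)^(1/3) = (42830 × (18565.2)² / π²)^(1/3) = 11436 km.
Since a_t = (r₁ + r₂)/2, r₂ = 2a_t − r₁ = 2×11436 − 4671 = 18201 km.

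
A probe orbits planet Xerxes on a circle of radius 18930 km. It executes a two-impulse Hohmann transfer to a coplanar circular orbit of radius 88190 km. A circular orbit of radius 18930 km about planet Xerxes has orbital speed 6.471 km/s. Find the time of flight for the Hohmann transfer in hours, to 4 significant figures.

t = 12.15 hours

From the circular-orbit relation v² = μ/r at r = 18930 km: μ = v²r = (6.471)² × 18930 = 7.92672×10^5 km³/s².
The Hohmann ellipse has a_t = (r₁ + r₂)/2 = 53560 km.
By Kepler's third law the transfer-orbit period is T = 2π√(a_t³/μ), so t = T/2 = 43740 s.
Converting: 43740 s ÷ 3600 s/hour = 12.15 hours.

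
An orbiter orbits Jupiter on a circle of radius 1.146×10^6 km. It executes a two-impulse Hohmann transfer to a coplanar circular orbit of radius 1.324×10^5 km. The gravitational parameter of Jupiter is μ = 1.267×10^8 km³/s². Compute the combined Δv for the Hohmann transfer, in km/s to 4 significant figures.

Semi-major axis of the transfer orbit: a_t = (1.146×10^6 + 1.324×10^5)/2 = 6.392×10^5 km.
Circular speed at r₁: v₁ = √(μ/r₁) = √(1.267×10^8/1.146×10^6) = 10.5147 km/s.
Transfer-orbit speed at r₁ (vis-viva): v_a = √[μ(2/r₁ − 1/a_t)] = 4.78544 km/s.
First burn Δv₁ = |v_a − v₁| = 5.729 km/s.
At r₂, v₂ = √(μ/r₂) = 30.93 km/s.
Transfer-orbit speed at r₂: v_p = √[μ(2/r₂ − 1/a_t)] = 41.42 km/s.
Second burn Δv₂ = |v₂ − v_p| = 10.49 km/s.
Total Δv = Δv₁ + Δv₂ = 16.22 km/s.

Δv = 16.22 km/s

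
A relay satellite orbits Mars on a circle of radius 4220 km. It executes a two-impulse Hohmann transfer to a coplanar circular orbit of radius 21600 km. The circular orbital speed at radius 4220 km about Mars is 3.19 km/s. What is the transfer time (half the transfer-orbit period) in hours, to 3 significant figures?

From the circular-orbit relation v² = μ/r at r = 4220 km: μ = v²r = (3.19)² × 4220 = 42943.1 km³/s².
The Hohmann ellipse has a_t = (r₁ + r₂)/2 = 12910 km.
Half the transfer-orbit period gives t = π√(a_t³/μ) = 22240 s.
Converting: 22240 s ÷ 3600 s/hour = 6.18 hours.

t = 6.18 hours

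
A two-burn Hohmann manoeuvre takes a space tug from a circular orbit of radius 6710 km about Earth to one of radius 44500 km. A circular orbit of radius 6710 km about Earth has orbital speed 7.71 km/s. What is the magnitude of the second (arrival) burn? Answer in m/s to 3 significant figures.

Δv₂ = 1460 m/s

From the circular-orbit relation v² = μ/r at r = 6710 km: μ = v²r = (7.71)² × 6710 = 3.98870×10^5 km³/s².
Semi-major axis of the transfer orbit: a_t = (6710 + 44500)/2 = 25605 km.
On the circular orbit at r = 44500 km, v_c = √(μ/r) = 2.994 km/s.
Transfer-orbit speed at the same r (vis-viva, a = a_t): v_t = √[μ(2/r − 1/a_t)] = 1.533 km/s.
Δv₂ = |v_t − v_c| = |1.533 − 2.994| = 1.461 km/s.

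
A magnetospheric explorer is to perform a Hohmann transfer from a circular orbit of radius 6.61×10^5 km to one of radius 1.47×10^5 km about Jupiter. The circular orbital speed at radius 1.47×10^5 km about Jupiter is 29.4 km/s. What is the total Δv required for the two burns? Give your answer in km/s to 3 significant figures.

Δv = 13.7 km/s

From the circular-orbit relation v² = μ/r at r = 1.47×10^5 km: μ = v²r = (29.4)² × 1.47×10^5 = 1.27061×10^8 km³/s².
Semi-major axis of the transfer orbit: a_t = (6.610×10^5 + 1.470×10^5)/2 = 4.040×10^5 km.
At r₁ the circular-orbit speed is v₁ = √(μ/r₁) = 13.8645 km/s.
On the transfer ellipse at r₁, vis-viva gives v_a = √[μ(2/r₁ − 1/a_t)] = 8.36321 km/s.
First burn Δv₁ = |v_a − v₁| = 5.501 km/s.
At r₂, v₂ = √(μ/r₂) = 29.400 km/s.
Transfer-orbit speed at r₂: v_p = √[μ(2/r₂ − 1/a_t)] = 37.606 km/s.
Second burn Δv₂ = |v₂ − v_p| = 8.206 km/s.
Total Δv = Δv₁ + Δv₂ = 13.71 km/s.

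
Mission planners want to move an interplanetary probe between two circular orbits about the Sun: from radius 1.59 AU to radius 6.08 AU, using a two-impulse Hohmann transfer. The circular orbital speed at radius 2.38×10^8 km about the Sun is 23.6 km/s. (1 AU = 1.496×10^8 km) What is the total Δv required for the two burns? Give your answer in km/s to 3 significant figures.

Δv = 10.4 km/s

From the circular-orbit relation v² = μ/r at r = 2.38×10^8 km: μ = v²r = (23.6)² × 2.38×10^8 = 1.32556×10^11 km³/s².
In km: r₁ = 1.59 × 1.496×10^8 = 2.37864×10^8 km; r₂ = 6.08 × 1.496×10^8 = 9.09568×10^8 km.
Semi-major axis of the transfer orbit: a_t = (2.37864×10^8 + 9.09568×10^8)/2 = 5.73716×10^8 km.
At r₁ the circular-orbit speed is v₁ = √(μ/r₁) = 23.607 km/s.
Transfer-orbit speed at r₁ (vis-viva): v_p = √[μ(2/r₁ − 1/a_t)] = 29.724 km/s.
First burn Δv₁ = |v_p − v₁| = 6.117 km/s.
At r₂, v₂ = √(μ/r₂) = 12.072 km/s.
Transfer-orbit speed at r₂: v_a = √[μ(2/r₂ − 1/a_t)] = 7.7732 km/s.
Second burn Δv₂ = |v₂ − v_a| = 4.299 km/s.
Total Δv = Δv₁ + Δv₂ = 10.42 km/s.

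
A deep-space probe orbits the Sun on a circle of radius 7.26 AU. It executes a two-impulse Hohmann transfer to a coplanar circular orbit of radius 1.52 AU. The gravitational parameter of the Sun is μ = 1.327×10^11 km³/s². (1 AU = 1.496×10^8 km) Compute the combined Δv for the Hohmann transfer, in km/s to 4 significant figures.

Δv = 11.46 km/s

In km: r₁ = 7.26 × 1.496×10^8 = 1.086096×10^9 km; r₂ = 1.52 × 1.496×10^8 = 2.27392×10^8 km.
Semi-major axis of the transfer orbit: a_t = (1.086096×10^9 + 2.27392×10^8)/2 = 6.56744×10^8 km.
Circular speed at r₁: v₁ = √(μ/r₁) = √(1.327×10^11/1.086096×10^9) = 11.0535 km/s.
Transfer-orbit speed at r₁ (v² = μ(2/r − 1/a)): v_a = √[μ(2/r₁ − 1/a_t)] = 6.50416 km/s.
First burn Δv₁ = |v_a − v₁| = 4.549 km/s.
At r₂, v₂ = √(μ/r₂) = 24.157 km/s.
Transfer-orbit speed at r₂: v_p = √[μ(2/r₂ − 1/a_t)] = 31.066 km/s.
Second burn Δv₂ = |v₂ − v_p| = 6.909 km/s.
Total Δv = Δv₁ + Δv₂ = 11.46 km/s.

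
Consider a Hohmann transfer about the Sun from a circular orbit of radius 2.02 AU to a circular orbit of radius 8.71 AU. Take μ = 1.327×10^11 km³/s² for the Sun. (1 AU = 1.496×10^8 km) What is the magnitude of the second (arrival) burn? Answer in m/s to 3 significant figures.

Δv₂ = 3900 m/s

In km: r₁ = 2.02 × 1.496×10^8 = 3.02192×10^8 km; r₂ = 8.71 × 1.496×10^8 = 1.303016×10^9 km.
Semi-major axis of the transfer orbit: a_t = (3.02192×10^8 + 1.303016×10^9)/2 = 8.02604×10^8 km.
On the circular orbit at r = 1.303016×10^9 km, v_c = √(μ/r) = 10.0916 km/s.
Vis-viva on the transfer ellipse at r = 1.303016×10^9 km gives v_t = √[μ(2/r − 1/a_t)] = 6.19229 km/s.
Δv₂ = |v_t − v_c| = |6.19229 − 10.0916| = 3.899 km/s.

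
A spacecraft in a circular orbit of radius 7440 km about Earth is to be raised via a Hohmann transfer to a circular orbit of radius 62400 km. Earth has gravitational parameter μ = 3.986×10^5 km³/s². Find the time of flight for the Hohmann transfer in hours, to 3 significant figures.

t = 9.02 hours

The Hohmann ellipse has a_t = (r₁ + r₂)/2 = 34920 km.
By Kepler's third law the transfer-orbit period is T = 2π√(a_t³/μ), so t = T/2 = 32470 s.
Converting: 32470 s ÷ 3600 s/hour = 9.02 hours.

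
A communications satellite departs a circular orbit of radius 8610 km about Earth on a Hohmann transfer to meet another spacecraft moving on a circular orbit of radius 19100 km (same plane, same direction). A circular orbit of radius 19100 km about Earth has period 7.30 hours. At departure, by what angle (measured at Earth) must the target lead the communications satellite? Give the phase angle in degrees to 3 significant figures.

From Kepler's third law T² = 4π²r³/μ at r = 19100 km, T = 7.30 hours = 7.30 × 3600 s = 26280 s: μ = 4π²r³/T² = 3.98299×10^5 km³/s².
The Hohmann ellipse has a_t = (r₁ + r₂)/2 = 13855 km.
The half-period of the transfer ellipse is t = π√(a_t³/μ) = 8118 s.
The target's mean motion on its circular orbit is ω₂ = √(μ/r₂³) = 2.391×10^-4 rad/s.
Angle swept by the target during transfer: ω₂·t = 1.941 rad = 111.2°.
The communications satellite traverses 180° on the transfer ellipse, so the target must lead by 180° − 111.2° = 68.8°.

φ = 68.8°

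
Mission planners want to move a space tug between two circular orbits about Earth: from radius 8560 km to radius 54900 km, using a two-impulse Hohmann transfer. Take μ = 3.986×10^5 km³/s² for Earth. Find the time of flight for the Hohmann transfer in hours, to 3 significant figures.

The Hohmann ellipse has a_t = (r₁ + r₂)/2 = 31730 km.
Half the transfer-orbit period gives t = π√(a_t³/μ) = 28120 s.
Converting: 28120 s ÷ 3600 s/hour = 7.81 hours.

t = 7.81 hours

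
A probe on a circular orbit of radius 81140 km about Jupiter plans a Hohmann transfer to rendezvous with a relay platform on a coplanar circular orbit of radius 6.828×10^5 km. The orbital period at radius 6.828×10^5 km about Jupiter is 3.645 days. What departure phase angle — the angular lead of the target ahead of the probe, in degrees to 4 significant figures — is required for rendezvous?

From Kepler's third law T² = 4π²r³/μ at r = 6.828×10^5 km, T = 3.645 days = 3.645 × 86400 s = 3.14928×10^5 s: μ = 4π²r³/T² = 1.26712×10^8 km³/s².
Transfer-ellipse semi-major axis a_t = (r₁ + r₂)/2 = (81140 + 6.828×10^5)/2 = 3.8197×10^5 km.
Transfer time t = π√(a_t³/μ) = 65884.7 s.
Target angular speed ω₂ = √(μ/r₂³) = 1.99512×10^-5 rad/s.
Angle swept by the target during transfer: ω₂·t = 1.31448 rad = 75.31°.
Arrival is 180° from departure on the ellipse, so φ = 180° − 75.31° = 104.7°.

φ = 104.7°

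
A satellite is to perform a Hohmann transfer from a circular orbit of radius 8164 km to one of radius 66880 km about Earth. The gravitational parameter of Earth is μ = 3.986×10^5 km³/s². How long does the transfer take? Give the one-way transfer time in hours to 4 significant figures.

t = 10.05 hours

Transfer-ellipse semi-major axis a_t = (r₁ + r₂)/2 = (8164 + 66880)/2 = 37522 km.
Half the transfer-orbit period gives t = π√(a_t³/μ) = 36170 s.
Converting: 36170 s ÷ 3600 s/hour = 10.05 hours.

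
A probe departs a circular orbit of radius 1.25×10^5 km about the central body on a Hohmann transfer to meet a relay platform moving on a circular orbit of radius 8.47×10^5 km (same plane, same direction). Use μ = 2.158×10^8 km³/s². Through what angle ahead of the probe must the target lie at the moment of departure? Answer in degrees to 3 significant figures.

Transfer-ellipse semi-major axis a_t = (r₁ + r₂)/2 = (1.250×10^5 + 8.470×10^5)/2 = 4.860×10^5 km.
The half-period of the transfer ellipse is t = π√(a_t³/μ) = 72457 s.
The target's mean motion on its circular orbit is ω₂ = √(μ/r₂³) = 1.8845×10^-5 rad/s.
Angle swept by the target during transfer: ω₂·t = 1.3655 rad = 78.24°.
Arrival is 180° from departure on the ellipse, so φ = 180° − 78.24° = 102°.

φ = 102°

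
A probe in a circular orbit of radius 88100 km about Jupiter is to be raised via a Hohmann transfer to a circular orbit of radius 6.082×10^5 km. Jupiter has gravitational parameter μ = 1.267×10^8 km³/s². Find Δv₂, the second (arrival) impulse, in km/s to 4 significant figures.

Δv₂ = 7.173 km/s

Semi-major axis of the transfer orbit: a_t = (88100 + 6.082×10^5)/2 = 3.4815×10^5 km.
Circular speed at r = 6.082×10^5 km: v_c = √(μ/r) = 14.4333 km/s.
Transfer-orbit speed at the same r (vis-viva, a = a_t): v_t = √[μ(2/r − 1/a_t)] = 7.26056 km/s.
Δv₂ = |v_t − v_c| = |7.26056 − 14.4333| = 7.173 km/s.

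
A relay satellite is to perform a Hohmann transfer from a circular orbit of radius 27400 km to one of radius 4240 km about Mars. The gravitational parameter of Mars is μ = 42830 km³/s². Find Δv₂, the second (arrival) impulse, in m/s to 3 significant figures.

Δv₂ = 1000 m/s

The Hohmann ellipse has a_t = (r₁ + r₂)/2 = 15820 km.
Circular speed at r = 4240 km: v_c = √(μ/r) = 3.17827 km/s.
Transfer-orbit speed at the same r (vis-viva, a = a_t): v_t = √[μ(2/r − 1/a_t)] = 4.18276 km/s.
Δv₂ = |v_t − v_c| = |4.18276 − 3.17827| = 1.004 km/s.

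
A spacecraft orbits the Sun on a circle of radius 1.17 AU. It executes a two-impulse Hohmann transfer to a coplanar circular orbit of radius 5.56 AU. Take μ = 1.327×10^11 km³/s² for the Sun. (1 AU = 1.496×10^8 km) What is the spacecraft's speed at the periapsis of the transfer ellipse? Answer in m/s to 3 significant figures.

In km: r₁ = 1.17 × 1.496×10^8 = 1.75032×10^8 km; r₂ = 5.56 × 1.496×10^8 = 8.31776×10^8 km.
Transfer-ellipse semi-major axis a_t = (r₁ + r₂)/2 = (1.75032×10^8 + 8.31776×10^8)/2 = 5.03404×10^8 km.
At periapsis, r = 1.75032×10^8 km.
Vis-viva: v = √[μ(2/r − 1/a_t)] = √[1.327×10^11 × (2/1.75032×10^8 − 1/5.03404×10^8)] = 35.39 km/s.

v = 35400 m/s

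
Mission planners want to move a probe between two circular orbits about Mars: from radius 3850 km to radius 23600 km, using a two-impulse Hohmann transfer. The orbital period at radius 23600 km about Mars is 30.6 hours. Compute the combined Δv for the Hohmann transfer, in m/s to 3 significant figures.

Δv = 1670 m/s

From Kepler's third law T² = 4π²r³/μ at r = 23600 km, T = 30.6 hours = 30.6 × 3600 s = 1.1016×10^5 s: μ = 4π²r³/T² = 42761.0 km³/s².
Transfer-ellipse semi-major axis a_t = (r₁ + r₂)/2 = (3850 + 23600)/2 = 13725 km.
At r₁ the circular-orbit speed is v₁ = √(μ/r₁) = 3.3327 km/s.
Transfer-orbit speed at r₁ (vis-viva equation): v_p = √[μ(2/r₁ − 1/a_t)] = 4.3701 km/s.
First burn Δv₁ = |v_p − v₁| = 1.0374 km/s.
Circular speed at r₂: v₂ = √(μ/r₂) = 1.34607 km/s.
Transfer-orbit speed at r₂: v_a = √[μ(2/r₂ − 1/a_t)] = 0.712922 km/s.
Second burn Δv₂ = |v₂ − v_a| = 0.63315 km/s.
Total Δv = Δv₁ + Δv₂ = 1.671 km/s.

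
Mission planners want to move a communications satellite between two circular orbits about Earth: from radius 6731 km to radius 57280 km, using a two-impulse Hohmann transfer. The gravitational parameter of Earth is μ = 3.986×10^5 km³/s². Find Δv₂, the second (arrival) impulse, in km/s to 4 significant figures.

The Hohmann ellipse has a_t = (r₁ + r₂)/2 = 32005.5 km.
Circular speed at r = 57280 km: v_c = √(μ/r) = 2.638 km/s.
Transfer-orbit speed at the same r (vis-viva, a = a_t): v_t = √[μ(2/r − 1/a_t)] = 1.210 km/s.
Δv₂ = |v_t − v_c| = |1.210 − 2.638| = 1.428 km/s.

Δv₂ = 1.428 km/s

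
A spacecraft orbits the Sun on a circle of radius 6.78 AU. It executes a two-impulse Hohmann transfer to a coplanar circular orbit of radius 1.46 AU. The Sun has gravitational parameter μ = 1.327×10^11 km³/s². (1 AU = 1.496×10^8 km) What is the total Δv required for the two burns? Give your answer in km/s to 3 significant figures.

In km: r₁ = 6.78 × 1.496×10^8 = 1.014288×10^9 km; r₂ = 1.46 × 1.496×10^8 = 2.18416×10^8 km.
Semi-major axis of the transfer orbit: a_t = (1.014288×10^9 + 2.18416×10^8)/2 = 6.16352×10^8 km.
At r₁ the circular-orbit speed is v₁ = √(μ/r₁) = 11.438 km/s.
Transfer-orbit speed at r₁ (v² = μ(2/r − 1/a)): v_a = √[μ(2/r₁ − 1/a_t)] = 6.8090 km/s.
First burn Δv₁ = |v_a − v₁| = 4.629 km/s.
Circular speed at r₂: v₂ = √(μ/r₂) = 24.649 km/s.
Transfer-orbit speed at r₂: v_p = √[μ(2/r₂ − 1/a_t)] = 31.620 km/s.
Second burn Δv₂ = |v₂ − v_p| = 6.971 km/s.
Total Δv = Δv₁ + Δv₂ = 11.60 km/s.

Δv = 11.6 km/s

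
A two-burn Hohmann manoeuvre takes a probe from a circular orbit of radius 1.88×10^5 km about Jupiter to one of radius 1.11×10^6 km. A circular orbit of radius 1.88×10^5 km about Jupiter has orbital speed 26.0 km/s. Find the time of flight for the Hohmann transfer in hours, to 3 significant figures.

From the circular-orbit relation v² = μ/r at r = 1.88×10^5 km: μ = v²r = (26.0)² × 1.88×10^5 = 1.27088×10^8 km³/s².
Transfer-ellipse semi-major axis a_t = (r₁ + r₂)/2 = (1.880×10^5 + 1.110×10^6)/2 = 6.490×10^5 km.
By Kepler's third law the transfer-orbit period is T = 2π√(a_t³/μ), so t = T/2 = 1.457×10^5 s.
Converting: 1.457×10^5 s ÷ 3600 s/hour = 40.5 hours.

t = 40.5 hours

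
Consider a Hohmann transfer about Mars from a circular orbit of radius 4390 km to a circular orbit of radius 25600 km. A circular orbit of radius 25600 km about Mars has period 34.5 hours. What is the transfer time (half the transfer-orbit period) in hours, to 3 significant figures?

t = 7.73 hours

From Kepler's third law T² = 4π²r³/μ at r = 25600 km, T = 34.5 hours = 34.5 × 3600 s = 1.242×10^5 s: μ = 4π²r³/T² = 42937.5 km³/s².
Semi-major axis of the transfer orbit: a_t = (4390 + 25600)/2 = 14995 km.
Half the transfer-orbit period gives t = π√(a_t³/μ) = 27840 s.
Converting: 27840 s ÷ 3600 s/hour = 7.73 hours.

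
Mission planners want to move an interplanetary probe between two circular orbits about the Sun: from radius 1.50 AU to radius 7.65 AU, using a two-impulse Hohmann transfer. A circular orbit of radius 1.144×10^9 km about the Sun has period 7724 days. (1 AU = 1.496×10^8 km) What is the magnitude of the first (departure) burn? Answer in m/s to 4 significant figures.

Δv₁ = 7128 m/s

From Kepler's third law T² = 4π²r³/μ at r = 1.144×10^9 km, T = 7724 days = 7724 × 86400 s = 6.673536×10^8 s: μ = 4π²r³/T² = 1.32717×10^11 km³/s².
In km: r₁ = 1.50 × 1.496×10^8 = 2.244×10^8 km; r₂ = 7.65 × 1.496×10^8 = 1.14444×10^9 km.
Transfer-ellipse semi-major axis a_t = (r₁ + r₂)/2 = (2.244×10^8 + 1.14444×10^9)/2 = 6.8442×10^8 km.
Circular speed at r = 2.244×10^8 km: v_c = √(μ/r) = 24.3193 km/s.
Transfer-orbit speed at the same r (vis-viva, a = a_t): v_t = √[μ(2/r − 1/a_t)] = 31.4475 km/s.
Δv₁ = |v_t − v_c| = |31.4475 − 24.3193| = 7.128 km/s.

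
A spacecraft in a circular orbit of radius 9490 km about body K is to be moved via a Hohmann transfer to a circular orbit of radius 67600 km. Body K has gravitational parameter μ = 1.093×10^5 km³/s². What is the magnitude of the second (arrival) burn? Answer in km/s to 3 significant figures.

Transfer-ellipse semi-major axis a_t = (r₁ + r₂)/2 = (9490 + 67600)/2 = 38545 km.
Circular speed at r = 67600 km: v_c = √(μ/r) = 1.27156 km/s.
Transfer-orbit speed at the same r (vis-viva, a = a_t): v_t = √[μ(2/r − 1/a_t)] = 0.630937 km/s.
Δv₂ = |v_t − v_c| = |0.630937 − 1.27156| = 0.6406 km/s.

Δv₂ = 0.641 km/s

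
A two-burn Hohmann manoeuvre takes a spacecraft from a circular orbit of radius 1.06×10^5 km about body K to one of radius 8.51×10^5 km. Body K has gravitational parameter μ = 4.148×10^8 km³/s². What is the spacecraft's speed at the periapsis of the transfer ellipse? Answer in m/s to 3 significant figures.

The Hohmann ellipse has a_t = (r₁ + r₂)/2 = 4.785×10^5 km.
At periapsis, r = 1.060×10^5 km.
Vis-viva: v = √[μ(2/r − 1/a_t)] = √[4.148×10^8 × (2/1.060×10^5 − 1/4.785×10^5)] = 83.42 km/s.

v = 83400 m/s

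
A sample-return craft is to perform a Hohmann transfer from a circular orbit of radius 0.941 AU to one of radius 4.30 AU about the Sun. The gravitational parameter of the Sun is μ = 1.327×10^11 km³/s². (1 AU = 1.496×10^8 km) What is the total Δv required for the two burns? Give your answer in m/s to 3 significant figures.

Δv = 14400 m/s

In km: r₁ = 0.941 × 1.496×10^8 = 1.407736×10^8 km; r₂ = 4.30 × 1.496×10^8 = 6.4328×10^8 km.
The Hohmann ellipse has a_t = (r₁ + r₂)/2 = 3.920268×10^8 km.
At r₁ the circular-orbit speed is v₁ = √(μ/r₁) = 30.7026 km/s.
Transfer-orbit speed at r₁ (v² = μ(2/r − 1/a)): v_p = √[μ(2/r₁ − 1/a_t)] = 39.3294 km/s.
First burn Δv₁ = |v_p − v₁| = 8.627 km/s.
At r₂, v₂ = √(μ/r₂) = 14.363 km/s.
Transfer-orbit speed at r₂: v_a = √[μ(2/r₂ − 1/a_t)] = 8.6067 km/s.
Second burn Δv₂ = |v₂ − v_a| = 5.756 km/s.
Δv = Δv₁ + Δv₂ = 8.627 + 5.756 = 14.38 km/s.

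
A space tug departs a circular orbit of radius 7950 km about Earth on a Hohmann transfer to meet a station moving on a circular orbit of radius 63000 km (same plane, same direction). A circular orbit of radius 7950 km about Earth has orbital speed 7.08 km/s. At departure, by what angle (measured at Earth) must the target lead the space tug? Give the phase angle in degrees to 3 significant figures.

φ = 104°

From the circular-orbit relation v² = μ/r at r = 7950 km: μ = v²r = (7.08)² × 7950 = 3.98505×10^5 km³/s².
Transfer-ellipse semi-major axis a_t = (r₁ + r₂)/2 = (7950 + 63000)/2 = 35475 km.
The half-period of the transfer ellipse is t = π√(a_t³/μ) = 33252 s.
Target angular speed ω₂ = √(μ/r₂³) = 3.9921×10^-5 rad/s.
Angle swept by the target during transfer: ω₂·t = 1.3275 rad = 76.06°.
The space tug traverses 180° on the transfer ellipse, so the target must lead by 180° − 76.06° = 104°.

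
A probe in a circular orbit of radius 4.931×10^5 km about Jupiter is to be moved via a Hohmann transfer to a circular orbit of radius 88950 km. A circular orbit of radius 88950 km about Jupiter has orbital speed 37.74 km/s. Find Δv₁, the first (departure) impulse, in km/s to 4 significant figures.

From the circular-orbit relation v² = μ/r at r = 88950 km: μ = v²r = (37.74)² × 88950 = 1.26692×10^8 km³/s².
Transfer-ellipse semi-major axis a_t = (r₁ + r₂)/2 = (4.931×10^5 + 88950)/2 = 2.91025×10^5 km.
On the circular orbit at r = 4.931×10^5 km, v_c = √(μ/r) = 16.029 km/s.
Transfer-orbit speed at the same r (vis-viva, a = a_t): v_t = √[μ(2/r − 1/a_t)] = 8.8617 km/s.
Δv₁ = |v_t − v_c| = |8.8617 − 16.029| = 7.167 km/s.

Δv₁ = 7.167 km/s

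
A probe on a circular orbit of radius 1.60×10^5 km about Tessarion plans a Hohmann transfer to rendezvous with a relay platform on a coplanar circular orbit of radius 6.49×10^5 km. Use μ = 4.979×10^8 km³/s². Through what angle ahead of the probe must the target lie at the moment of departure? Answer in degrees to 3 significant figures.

Semi-major axis of the transfer orbit: a_t = (1.600×10^5 + 6.490×10^5)/2 = 4.045×10^5 km.
Transfer time t = π√(a_t³/μ) = 36221 s.
Target angular speed ω₂ = √(μ/r₂³) = 4.2678×10^-5 rad/s.
Angle swept by the target during transfer: ω₂·t = 1.5458 rad = 88.57°.
Arrival is 180° from departure on the ellipse, so φ = 180° − 88.57° = 91.4°.

φ = 91.4°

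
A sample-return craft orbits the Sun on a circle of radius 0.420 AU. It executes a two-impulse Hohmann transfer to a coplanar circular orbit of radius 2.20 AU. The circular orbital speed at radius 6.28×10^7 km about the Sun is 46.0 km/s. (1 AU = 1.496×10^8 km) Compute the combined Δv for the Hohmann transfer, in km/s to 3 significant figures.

Δv = 22.3 km/s

From the circular-orbit relation v² = μ/r at r = 6.28×10^7 km: μ = v²r = (46.0)² × 6.28×10^7 = 1.32885×10^11 km³/s².
In km: r₁ = 0.420 × 1.496×10^8 = 6.2832×10^7 km; r₂ = 2.20 × 1.496×10^8 = 3.2912×10^8 km.
Transfer-ellipse semi-major axis a_t = (r₁ + r₂)/2 = (6.2832×10^7 + 3.2912×10^8)/2 = 1.95976×10^8 km.
At r₁ the circular-orbit speed is v₁ = √(μ/r₁) = 45.9883 km/s.
On the transfer ellipse at r₁, vis-viva gives v_p = √[μ(2/r₁ − 1/a_t)] = 59.5968 km/s.
First burn Δv₁ = |v_p − v₁| = 13.6085 km/s.
Circular speed at r₂: v₂ = √(μ/r₂) = 20.09373 km/s.
Transfer-orbit speed at r₂: v_a = √[μ(2/r₂ − 1/a_t)] = 11.37757 km/s.
Second burn Δv₂ = |v₂ − v_a| = 8.71616 km/s.
Δv = Δv₁ + Δv₂ = 13.6085 + 8.71616 = 22.32 km/s.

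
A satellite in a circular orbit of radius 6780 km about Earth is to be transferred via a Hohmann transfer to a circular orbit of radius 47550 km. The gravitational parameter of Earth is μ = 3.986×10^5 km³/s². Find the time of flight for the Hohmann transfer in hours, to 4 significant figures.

Semi-major axis of the transfer orbit: a_t = (6780 + 47550)/2 = 27165 km.
Half the transfer-orbit period gives t = π√(a_t³/μ) = 22280 s.
Converting: 22280 s ÷ 3600 s/hour = 6.189 hours.

t = 6.189 hours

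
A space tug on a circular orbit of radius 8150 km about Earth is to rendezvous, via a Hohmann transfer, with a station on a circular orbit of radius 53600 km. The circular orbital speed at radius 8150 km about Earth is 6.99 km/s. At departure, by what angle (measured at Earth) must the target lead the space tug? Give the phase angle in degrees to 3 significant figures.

From the circular-orbit relation v² = μ/r at r = 8150 km: μ = v²r = (6.99)² × 8150 = 3.98210×10^5 km³/s².
The Hohmann ellipse has a_t = (r₁ + r₂)/2 = 30875 km.
The half-period of the transfer ellipse is t = π√(a_t³/μ) = 27008.7 s.
Target angular speed ω₂ = √(μ/r₂³) = 5.08521×10^-5 rad/s.
Angle swept by the target during transfer: ω₂·t = 1.37345 rad = 78.69°.
The space tug traverses 180° on the transfer ellipse, so the target must lead by 180° − 78.69° = 101°.

φ = 101°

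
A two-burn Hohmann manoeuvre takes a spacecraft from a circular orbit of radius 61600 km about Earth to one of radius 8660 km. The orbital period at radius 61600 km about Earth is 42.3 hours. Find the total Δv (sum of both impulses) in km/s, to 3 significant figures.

Δv = 3.48 km/s

From Kepler's third law T² = 4π²r³/μ at r = 61600 km, T = 42.3 hours = 42.3 × 3600 s = 1.5228×10^5 s: μ = 4π²r³/T² = 3.97939×10^5 km³/s².
Transfer-ellipse semi-major axis a_t = (r₁ + r₂)/2 = (61600 + 8660)/2 = 35130 km.
Circular speed at r₁: v₁ = √(μ/r₁) = √(3.97939×10^5/61600) = 2.54166 km/s.
Transfer-orbit speed at r₁ (vis-viva equation): v_a = √[μ(2/r₁ − 1/a_t)] = 1.26194 km/s.
First burn Δv₁ = |v_a − v₁| = 1.2797 km/s.
At r₂, v₂ = √(μ/r₂) = 6.77874 km/s.
Transfer-orbit speed at r₂: v_p = √[μ(2/r₂ − 1/a_t)] = 8.97636 km/s.
Second burn Δv₂ = |v₂ − v_p| = 2.1976 km/s.
Δv = Δv₁ + Δv₂ = 1.2797 + 2.1976 = 3.477 km/s.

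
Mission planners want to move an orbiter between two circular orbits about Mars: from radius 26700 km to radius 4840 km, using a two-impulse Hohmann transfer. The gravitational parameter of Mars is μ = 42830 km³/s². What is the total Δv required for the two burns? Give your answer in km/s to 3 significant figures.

The Hohmann ellipse has a_t = (r₁ + r₂)/2 = 15770 km.
At r₁ the circular-orbit speed is v₁ = √(μ/r₁) = 1.26654 km/s.
Transfer-orbit speed at r₁ (vis-viva equation): v_a = √[μ(2/r₁ − 1/a_t)] = 0.701658 km/s.
First burn Δv₁ = |v_a − v₁| = 0.5649 km/s.
Circular speed at r₂: v₂ = √(μ/r₂) = 2.975 km/s.
Transfer-orbit speed at r₂: v_p = √[μ(2/r₂ − 1/a_t)] = 3.871 km/s.
Second burn Δv₂ = |v₂ − v_p| = 0.8960 km/s.
Δv = Δv₁ + Δv₂ = 0.5649 + 0.8960 = 1.461 km/s.

Δv = 1.46 km/s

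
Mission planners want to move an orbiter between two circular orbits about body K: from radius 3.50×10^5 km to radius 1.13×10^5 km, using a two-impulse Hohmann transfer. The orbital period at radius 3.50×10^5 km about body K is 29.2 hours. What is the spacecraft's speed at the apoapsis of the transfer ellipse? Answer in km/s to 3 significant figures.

v = 14.6 km/s

From Kepler's third law T² = 4π²r³/μ at r = 3.50×10^5 km, T = 29.2 hours = 29.2 × 3600 s = 1.0512×10^5 s: μ = 4π²r³/T² = 1.53177×10^8 km³/s².
Semi-major axis of the transfer orbit: a_t = (3.500×10^5 + 1.130×10^5)/2 = 2.315×10^5 km.
At apoapsis, r = 3.500×10^5 km.
From the vis-viva equation, v = √[μ(2/r − 1/a_t)] = 14.62 km/s.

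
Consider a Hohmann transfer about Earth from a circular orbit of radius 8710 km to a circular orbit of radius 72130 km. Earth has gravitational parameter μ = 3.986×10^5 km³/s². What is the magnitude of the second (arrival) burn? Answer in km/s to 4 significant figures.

Δv₂ = 1.260 km/s

Semi-major axis of the transfer orbit: a_t = (8710 + 72130)/2 = 40420 km.
Circular speed at r = 72130 km: v_c = √(μ/r) = 2.351 km/s.
Vis-viva on the transfer ellipse at r = 72130 km gives v_t = √[μ(2/r − 1/a_t)] = 1.091 km/s.
Δv₂ = |v_t − v_c| = |1.091 − 2.351| = 1.260 km/s.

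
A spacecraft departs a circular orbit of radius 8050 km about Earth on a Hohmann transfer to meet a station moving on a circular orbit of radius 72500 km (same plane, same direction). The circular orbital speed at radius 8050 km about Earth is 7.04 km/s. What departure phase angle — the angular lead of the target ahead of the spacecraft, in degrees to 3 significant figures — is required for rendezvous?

From the circular-orbit relation v² = μ/r at r = 8050 km: μ = v²r = (7.04)² × 8050 = 3.98971×10^5 km³/s².
Semi-major axis of the transfer orbit: a_t = (8050 + 72500)/2 = 40275 km.
The half-period of the transfer ellipse is t = π√(a_t³/μ) = 40201 s.
The target's mean motion on its circular orbit is ω₂ = √(μ/r₂³) = 3.2357×10^-5 rad/s.
Angle swept by the target during transfer: ω₂·t = 1.3008 rad = 74.53°.
Arrival is 180° from departure on the ellipse, so φ = 180° − 74.53° = 105°.

φ = 105°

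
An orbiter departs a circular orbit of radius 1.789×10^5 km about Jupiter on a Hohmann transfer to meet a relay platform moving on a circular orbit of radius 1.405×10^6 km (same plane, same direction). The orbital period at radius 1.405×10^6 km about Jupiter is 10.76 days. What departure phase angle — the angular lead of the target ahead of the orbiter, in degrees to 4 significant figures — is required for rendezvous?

φ = 103.8°

From Kepler's third law T² = 4π²r³/μ at r = 1.405×10^6 km, T = 10.76 days = 10.76 × 86400 s = 9.29664×10^5 s: μ = 4π²r³/T² = 1.26688×10^8 km³/s².
Transfer-ellipse semi-major axis a_t = (r₁ + r₂)/2 = (1.789×10^5 + 1.405×10^6)/2 = 7.9195×10^5 km.
Transfer time t = π√(a_t³/μ) = 1.967×10^5 s.
Target angular speed ω₂ = √(μ/r₂³) = 6.759×10^-6 rad/s.
Angle swept by the target during transfer: ω₂·t = 1.3295 rad = 76.17°.
The orbiter traverses 180° on the transfer ellipse, so the target must lead by 180° − 76.17° = 103.8°.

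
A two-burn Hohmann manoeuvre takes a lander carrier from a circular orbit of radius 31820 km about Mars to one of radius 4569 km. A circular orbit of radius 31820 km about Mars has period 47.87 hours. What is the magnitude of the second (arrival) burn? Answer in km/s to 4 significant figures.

Δv₂ = 0.9872 km/s

From Kepler's third law T² = 4π²r³/μ at r = 31820 km, T = 47.87 hours = 47.87 × 3600 s = 1.72332×10^5 s: μ = 4π²r³/T² = 42828.1 km³/s².
Semi-major axis of the transfer orbit: a_t = (31820 + 4569)/2 = 18194.5 km.
Circular speed at r = 4569 km: v_c = √(μ/r) = 3.06164 km/s.
Transfer-orbit speed at the same r (vis-viva, a = a_t): v_t = √[μ(2/r − 1/a_t)] = 4.04887 km/s.
Δv₂ = |v_t − v_c| = |4.04887 − 3.06164| = 0.9872 km/s.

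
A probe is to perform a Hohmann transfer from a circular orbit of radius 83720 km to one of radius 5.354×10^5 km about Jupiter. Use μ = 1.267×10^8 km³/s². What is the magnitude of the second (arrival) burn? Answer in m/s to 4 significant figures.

Transfer-ellipse semi-major axis a_t = (r₁ + r₂)/2 = (83720 + 5.354×10^5)/2 = 3.0956×10^5 km.
Circular speed at r = 5.354×10^5 km: v_c = √(μ/r) = 15.383 km/s.
Vis-viva on the transfer ellipse at r = 5.354×10^5 km gives v_t = √[μ(2/r − 1/a_t)] = 8.0000 km/s.
Δv₂ = |v_t − v_c| = |8.0000 − 15.383| = 7.383 km/s.

Δv₂ = 7383 m/s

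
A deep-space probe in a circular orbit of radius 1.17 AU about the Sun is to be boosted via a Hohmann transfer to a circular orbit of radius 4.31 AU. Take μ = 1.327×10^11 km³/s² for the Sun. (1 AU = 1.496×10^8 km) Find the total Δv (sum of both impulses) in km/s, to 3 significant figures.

Δv = 12.0 km/s

In km: r₁ = 1.17 × 1.496×10^8 = 1.75032×10^8 km; r₂ = 4.31 × 1.496×10^8 = 6.44776×10^8 km.
Transfer-ellipse semi-major axis a_t = (r₁ + r₂)/2 = (1.75032×10^8 + 6.44776×10^8)/2 = 4.09904×10^8 km.
Circular speed at r₁: v₁ = √(μ/r₁) = √(1.327×10^11/1.75032×10^8) = 27.534 km/s.
Transfer-orbit speed at r₁ (vis-viva equation): v_p = √[μ(2/r₁ − 1/a_t)] = 34.533 km/s.
First burn Δv₁ = |v_p − v₁| = 6.999 km/s.
Circular speed at r₂: v₂ = √(μ/r₂) = 14.3460 km/s.
Transfer-orbit speed at r₂: v_a = √[μ(2/r₂ − 1/a_t)] = 9.37451 km/s.
Second burn Δv₂ = |v₂ − v_a| = 4.971 km/s.
Δv = Δv₁ + Δv₂ = 6.999 + 4.971 = 11.97 km/s.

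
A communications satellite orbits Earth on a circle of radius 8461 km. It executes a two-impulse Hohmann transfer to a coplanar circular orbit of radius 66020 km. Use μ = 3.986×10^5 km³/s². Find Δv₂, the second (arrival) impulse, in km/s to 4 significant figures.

Δv₂ = 1.286 km/s

The Hohmann ellipse has a_t = (r₁ + r₂)/2 = 37240.5 km.
On the circular orbit at r = 66020 km, v_c = √(μ/r) = 2.457 km/s.
Vis-viva on the transfer ellipse at r = 66020 km gives v_t = √[μ(2/r − 1/a_t)] = 1.171 km/s.
Δv₂ = |v_t − v_c| = |1.171 − 2.457| = 1.286 km/s.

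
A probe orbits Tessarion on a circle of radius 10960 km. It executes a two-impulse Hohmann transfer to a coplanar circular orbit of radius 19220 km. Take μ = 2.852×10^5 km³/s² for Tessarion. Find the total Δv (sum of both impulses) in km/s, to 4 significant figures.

Δv = 1.225 km/s

The Hohmann ellipse has a_t = (r₁ + r₂)/2 = 15090 km.
At r₁ the circular-orbit speed is v₁ = √(μ/r₁) = 5.1012 km/s.
Transfer-orbit speed at r₁ (v² = μ(2/r − 1/a)): v_p = √[μ(2/r₁ − 1/a_t)] = 5.7571 km/s.
First burn Δv₁ = |v_p − v₁| = 0.6559 km/s.
At r₂, v₂ = √(μ/r₂) = 3.8521 km/s.
Transfer-orbit speed at r₂: v_a = √[μ(2/r₂ − 1/a_t)] = 3.2829 km/s.
Second burn Δv₂ = |v₂ − v_a| = 0.5692 km/s.
Total Δv = Δv₁ + Δv₂ = 1.225 km/s.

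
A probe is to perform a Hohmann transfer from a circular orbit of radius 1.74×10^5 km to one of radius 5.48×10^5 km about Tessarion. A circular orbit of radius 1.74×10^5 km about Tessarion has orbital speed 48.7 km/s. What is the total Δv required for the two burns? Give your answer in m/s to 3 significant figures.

Δv = 19700 m/s

From the circular-orbit relation v² = μ/r at r = 1.74×10^5 km: μ = v²r = (48.7)² × 1.74×10^5 = 4.12674×10^8 km³/s².
Transfer-ellipse semi-major axis a_t = (r₁ + r₂)/2 = (1.740×10^5 + 5.480×10^5)/2 = 3.610×10^5 km.
At r₁ the circular-orbit speed is v₁ = √(μ/r₁) = 48.70 km/s.
On the transfer ellipse at r₁, vis-viva equation gives v_p = √[μ(2/r₁ − 1/a_t)] = 60.00 km/s.
First burn Δv₁ = |v_p − v₁| = 11.30 km/s.
Circular speed at r₂: v₂ = √(μ/r₂) = 27.44 km/s.
Transfer-orbit speed at r₂: v_a = √[μ(2/r₂ − 1/a_t)] = 19.05 km/s.
Second burn Δv₂ = |v₂ − v_a| = 8.390 km/s.
Δv = Δv₁ + Δv₂ = 11.30 + 8.390 = 19.69 km/s.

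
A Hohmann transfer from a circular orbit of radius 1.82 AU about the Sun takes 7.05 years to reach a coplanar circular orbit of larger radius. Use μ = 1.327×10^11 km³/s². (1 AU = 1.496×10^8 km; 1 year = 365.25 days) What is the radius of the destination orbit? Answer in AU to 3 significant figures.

r₂ = 9.85 AU

In km: r₁ = 1.82 × 1.496×10^8 = 2.72272×10^8 km.
Transfer time t = 7.05 years × 365.25 × 86400 s = 2.2248108×10^8 s, and t = π√(a_t³/μ).
So a_t = (μ t²/π²)^(1/3) = (1.327×10^11 × (2.2248108×10^8)² / π²)^(1/3) = 8.7308×10^8 km.
Since a_t = (r₁ + r₂)/2, r₂ = 2a_t − r₁ = 2×8.7308×10^8 − 2.72272×10^8 = 1.473888×10^9 km.
In AU: r₂ = 1.473888×10^9 / 1.496×10^8 = 9.85 AU.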